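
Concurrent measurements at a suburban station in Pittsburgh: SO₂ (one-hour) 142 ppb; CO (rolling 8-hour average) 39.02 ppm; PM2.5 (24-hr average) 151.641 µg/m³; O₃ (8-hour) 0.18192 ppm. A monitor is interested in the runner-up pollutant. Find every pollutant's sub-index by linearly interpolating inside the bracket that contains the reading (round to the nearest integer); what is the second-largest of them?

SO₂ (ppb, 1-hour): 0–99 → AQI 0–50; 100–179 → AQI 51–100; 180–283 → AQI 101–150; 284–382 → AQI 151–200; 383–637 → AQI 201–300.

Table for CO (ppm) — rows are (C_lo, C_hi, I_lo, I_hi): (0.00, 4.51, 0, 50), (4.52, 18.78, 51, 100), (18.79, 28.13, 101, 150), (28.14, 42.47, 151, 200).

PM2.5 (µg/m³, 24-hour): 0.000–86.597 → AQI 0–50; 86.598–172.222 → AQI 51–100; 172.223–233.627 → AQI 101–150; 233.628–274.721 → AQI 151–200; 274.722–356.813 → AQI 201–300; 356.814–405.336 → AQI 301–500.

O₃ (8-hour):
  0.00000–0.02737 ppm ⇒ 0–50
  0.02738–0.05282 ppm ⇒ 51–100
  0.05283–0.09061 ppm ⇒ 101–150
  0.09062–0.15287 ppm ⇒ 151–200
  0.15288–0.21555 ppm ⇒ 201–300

188

SO₂ 142: bracket 100–179 → index 51–100; slope 49/79, offset 42.
AQI = 51 + 49/79·42 ≈ 77.05 ⇒ 77.
CO 39.02: bracket 28.14–42.47 → index 151–200; slope 49/14.33, offset 10.88.
AQI = 151 + 49/14.33·10.88 ≈ 188.20 ⇒ 188.
PM2.5: 151.641 lies in 86.598–172.222, so I_lo=51, I_hi=100, C_lo=86.598, C_hi=172.222.
(100−51)/(172.222−86.598) × (151.641−86.598) + 51 = 49/85.624 × 65.043 + 51 ≈ 88.22 → 88.
O₃: 0.18192 lies in 0.15288–0.21555, so I_lo=201, I_hi=300, C_lo=0.15288, C_hi=0.21555.
(300−201)/(0.21555−0.15288) × (0.18192−0.15288) + 201 = 99/0.06267 × 0.02904 + 201 ≈ 246.87 → 247.
Sub-indices: SO₂→77, CO→188, PM2.5→88, O₃→247. Ranked high→low: 247, 188, 88, 77. Second-highest sub-index = 188.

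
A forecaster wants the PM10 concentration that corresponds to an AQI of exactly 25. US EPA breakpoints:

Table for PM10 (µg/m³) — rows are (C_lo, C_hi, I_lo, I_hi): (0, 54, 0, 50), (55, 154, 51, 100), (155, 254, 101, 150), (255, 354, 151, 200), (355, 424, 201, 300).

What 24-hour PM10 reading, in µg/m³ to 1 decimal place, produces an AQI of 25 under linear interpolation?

AQI 25 lies in the 0–50 band, which corresponds to 0–54 µg/m³.
C = 0 + (25−0)×(54−0)/(50−0) = 0 + 25×54/50 ≈ 27.000 µg/m³ → 27.0 µg/m³ to 1 dp.

27.0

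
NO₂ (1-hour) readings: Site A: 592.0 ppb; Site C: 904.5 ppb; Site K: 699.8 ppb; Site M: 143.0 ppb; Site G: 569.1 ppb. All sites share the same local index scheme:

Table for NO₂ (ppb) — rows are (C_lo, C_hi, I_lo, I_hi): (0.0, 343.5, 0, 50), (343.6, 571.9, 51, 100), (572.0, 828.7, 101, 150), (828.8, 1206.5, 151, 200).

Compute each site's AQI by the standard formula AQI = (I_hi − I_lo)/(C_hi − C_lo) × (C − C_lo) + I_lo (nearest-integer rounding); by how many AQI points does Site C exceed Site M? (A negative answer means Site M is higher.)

140

Site A: 592.0 lies in 572.0–828.7, so I_lo=101, I_hi=150, C_lo=572.0, C_hi=828.7.
(150−101)/(828.7−572.0) × (592.0−572.0) + 101 = 49/256.7 × 20.0 + 101 ≈ 104.82 → 105.
Site C: 904.5 ∈ [828.8, 1206.5] ↔ index [151, 200].
151 + (904.5−828.8)·(200−151)/(1206.5−828.8) = 151 + 75.7·49/377.7 ≈ 160.82, so AQI = 161.
Site K: row 572.0–828.7 (AQI 101–150). (150−101)·(699.8−572.0)/(828.7−572.0) + 101 = 49·127.8/256.7 + 101 ≈ 125.40 → 125.
Site M: 143.0 ∈ [0.0, 343.5] ↔ index [0, 50].
0 + (143.0−0.0)·(50−0)/(343.5−0.0) = 0 + 143.0·50/343.5 ≈ 20.82, so AQI = 21.
Site G: 569.1 lies in 343.6–571.9, so I_lo=51, I_hi=100, C_lo=343.6, C_hi=571.9.
(100−51)/(571.9−343.6) × (569.1−343.6) + 51 = 49/228.3 × 225.5 + 51 ≈ 99.40 → 99.
AQIs: Site A=105, Site C=161, Site K=125, Site M=21, Site G=99. Site C (161) − Site M (21) = 140.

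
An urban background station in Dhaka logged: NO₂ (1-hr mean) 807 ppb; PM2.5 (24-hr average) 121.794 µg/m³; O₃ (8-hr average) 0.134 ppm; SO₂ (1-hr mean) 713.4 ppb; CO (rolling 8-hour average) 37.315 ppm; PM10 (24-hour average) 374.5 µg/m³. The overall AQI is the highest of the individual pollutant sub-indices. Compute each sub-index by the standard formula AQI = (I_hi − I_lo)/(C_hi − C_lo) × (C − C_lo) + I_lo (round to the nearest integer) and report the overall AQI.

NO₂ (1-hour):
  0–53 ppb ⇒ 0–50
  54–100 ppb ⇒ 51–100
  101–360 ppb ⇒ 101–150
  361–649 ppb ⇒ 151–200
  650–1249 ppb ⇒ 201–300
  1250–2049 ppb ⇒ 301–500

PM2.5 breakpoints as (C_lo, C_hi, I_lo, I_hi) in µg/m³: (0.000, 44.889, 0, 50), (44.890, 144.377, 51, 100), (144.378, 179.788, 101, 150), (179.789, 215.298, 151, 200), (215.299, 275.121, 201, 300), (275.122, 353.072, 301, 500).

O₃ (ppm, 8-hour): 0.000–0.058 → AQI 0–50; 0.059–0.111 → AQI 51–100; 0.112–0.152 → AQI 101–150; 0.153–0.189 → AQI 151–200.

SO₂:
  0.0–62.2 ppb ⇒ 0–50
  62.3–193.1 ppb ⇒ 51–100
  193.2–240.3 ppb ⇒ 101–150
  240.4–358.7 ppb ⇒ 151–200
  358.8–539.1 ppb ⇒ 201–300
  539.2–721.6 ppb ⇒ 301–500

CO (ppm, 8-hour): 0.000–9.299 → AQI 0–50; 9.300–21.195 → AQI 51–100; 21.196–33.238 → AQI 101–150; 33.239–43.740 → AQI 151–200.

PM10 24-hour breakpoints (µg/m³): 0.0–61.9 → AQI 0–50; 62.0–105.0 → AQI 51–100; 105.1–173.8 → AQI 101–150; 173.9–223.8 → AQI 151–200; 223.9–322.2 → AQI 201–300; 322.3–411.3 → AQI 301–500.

NO₂: 807 ∈ [650, 1249] ↔ index [201, 300].
201 + (807−650)·(300−201)/(1249−650) = 201 + 157·99/599 ≈ 226.95, so AQI = 227.
PM2.5: row 44.890–144.377 (AQI 51–100). (100−51)·(121.794−44.890)/(144.377−44.890) + 51 = 49·76.904/99.487 + 51 ≈ 88.88 → 89.
O₃: 0.134 ∈ [0.112, 0.152] ↔ index [101, 150].
101 + (0.134−0.112)·(150−101)/(0.152−0.112) = 101 + 0.022·49/0.040 ≈ 127.95, so AQI = 128.
SO₂: 713.4 lies in 539.2–721.6, so I_lo=301, I_hi=500, C_lo=539.2, C_hi=721.6.
(500−301)/(721.6−539.2) × (713.4−539.2) + 301 = 199/182.4 × 174.2 + 301 ≈ 491.05 → 491.
CO: 37.315 lies in 33.239–43.740, so I_lo=151, I_hi=200, C_lo=33.239, C_hi=43.740.
(200−151)/(43.740−33.239) × (37.315−33.239) + 151 = 49/10.501 × 4.076 + 151 ≈ 170.02 → 170.
PM10: 374.5 ∈ [322.3, 411.3] ↔ index [301, 500].
301 + (374.5−322.3)·(500−301)/(411.3−322.3) = 301 + 52.2·199/89.0 ≈ 417.72, so AQI = 418.
Sub-indices: NO₂→227, PM2.5→89, O₃→128, SO₂→491, CO→170, PM10→418. Overall AQI = max = 491; dominant pollutant is SO₂.
AQI 491: Hazardous.

491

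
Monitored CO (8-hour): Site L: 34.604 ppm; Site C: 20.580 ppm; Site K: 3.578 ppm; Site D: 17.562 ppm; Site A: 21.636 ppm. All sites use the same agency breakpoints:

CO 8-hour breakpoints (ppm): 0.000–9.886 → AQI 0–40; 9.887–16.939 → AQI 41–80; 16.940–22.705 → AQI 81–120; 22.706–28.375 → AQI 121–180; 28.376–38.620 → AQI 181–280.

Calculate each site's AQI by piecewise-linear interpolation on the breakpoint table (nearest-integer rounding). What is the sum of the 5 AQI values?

559

Site L: 34.604 ∈ [28.376, 38.620] ↔ index [181, 280].
181 + (34.604−28.376)·(280−181)/(38.620−28.376) = 181 + 6.228·99/10.244 ≈ 241.19, so AQI = 241.
Site C: 20.580 lies in 16.940–22.705, so I_lo=81, I_hi=120, C_lo=16.940, C_hi=22.705.
(120−81)/(22.705−16.940) × (20.580−16.940) + 81 = 39/5.765 × 3.640 + 81 ≈ 105.62 → 106.
Site K: 3.578 ∈ [0.000, 9.886] ↔ index [0, 40].
0 + (3.578−0.000)·(40−0)/(9.886−0.000) = 0 + 3.578·40/9.886 ≈ 14.48, so AQI = 14.
Site D: 17.562 ∈ [16.940, 22.705] ↔ index [81, 120].
81 + (17.562−16.940)·(120−81)/(22.705−16.940) = 81 + 0.622·39/5.765 ≈ 85.21, so AQI = 85.
Site A: row 16.940–22.705 (AQI 81–120). (120−81)·(21.636−16.940)/(22.705−16.940) + 81 = 39·4.696/5.765 + 81 ≈ 112.77 → 113.
AQIs: Site L=241, Site C=106, Site K=14, Site D=85, Site A=113. Sum = 241 + 106 + 14 + 85 + 113 = 559.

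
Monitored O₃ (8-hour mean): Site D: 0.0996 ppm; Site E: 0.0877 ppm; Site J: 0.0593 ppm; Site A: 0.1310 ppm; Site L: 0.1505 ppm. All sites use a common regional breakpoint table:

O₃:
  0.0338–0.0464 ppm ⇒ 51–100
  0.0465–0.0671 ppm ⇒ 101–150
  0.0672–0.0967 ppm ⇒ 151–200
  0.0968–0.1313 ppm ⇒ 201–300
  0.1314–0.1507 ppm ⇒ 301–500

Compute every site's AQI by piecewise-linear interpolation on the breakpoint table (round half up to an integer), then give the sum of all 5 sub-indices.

Site D: row 0.0968–0.1313 (AQI 201–300). (300−201)·(0.0996−0.0968)/(0.1313−0.0968) + 201 = 99·0.0028/0.0345 + 201 ≈ 209.03 → 209.
Site E: row 0.0672–0.0967 (AQI 151–200). (200−151)·(0.0877−0.0672)/(0.0967−0.0672) + 151 = 49·0.0205/0.0295 + 151 ≈ 185.05 → 185.
Site J: 0.0593 lies in 0.0465–0.0671, so I_lo=101, I_hi=150, C_lo=0.0465, C_hi=0.0671.
(150−101)/(0.0671−0.0465) × (0.0593−0.0465) + 101 = 49/0.0206 × 0.0128 + 101 ≈ 131.45 → 131.
Site A: 0.1310 ∈ [0.0968, 0.1313] ↔ index [201, 300].
201 + (0.1310−0.0968)·(300−201)/(0.1313−0.0968) = 201 + 0.0342·99/0.0345 ≈ 299.14, so AQI = 299.
Site L: 0.1505 lies in 0.1314–0.1507, so I_lo=301, I_hi=500, C_lo=0.1314, C_hi=0.1507.
(500−301)/(0.1507−0.1314) × (0.1505−0.1314) + 301 = 199/0.0193 × 0.0191 + 301 ≈ 497.94 → 498.
AQIs: Site D=209, Site E=185, Site J=131, Site A=299, Site L=498. Sum = 209 + 185 + 131 + 299 + 498 = 1322.

1322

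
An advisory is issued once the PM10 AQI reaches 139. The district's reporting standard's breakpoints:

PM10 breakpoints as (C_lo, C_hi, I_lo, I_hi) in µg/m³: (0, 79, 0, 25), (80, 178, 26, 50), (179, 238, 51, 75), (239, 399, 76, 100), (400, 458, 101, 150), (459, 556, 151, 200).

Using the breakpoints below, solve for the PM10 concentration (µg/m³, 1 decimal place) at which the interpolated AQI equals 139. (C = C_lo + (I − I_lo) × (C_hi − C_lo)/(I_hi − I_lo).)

445.0

AQI 139 lies in the 101–150 band, which corresponds to 400–458 µg/m³.
C = 400 + (139−101)×(458−400)/(150−101) = 400 + 38×58/49 ≈ 444.980 µg/m³ → 445.0 µg/m³ to 1 dp.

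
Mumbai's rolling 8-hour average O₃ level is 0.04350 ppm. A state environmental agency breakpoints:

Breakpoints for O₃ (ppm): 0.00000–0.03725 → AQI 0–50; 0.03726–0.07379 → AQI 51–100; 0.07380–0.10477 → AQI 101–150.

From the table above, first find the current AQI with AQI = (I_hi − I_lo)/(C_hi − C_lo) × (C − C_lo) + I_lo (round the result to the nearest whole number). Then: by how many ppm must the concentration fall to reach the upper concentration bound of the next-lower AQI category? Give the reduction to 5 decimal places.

O₃ 0.04350: bracket 0.03726–0.07379 → index 51–100; slope 49/0.03653, offset 0.00624.
AQI = 51 + 49/0.03653·0.00624 ≈ 59.37 ⇒ 59.
Current AQI 59 is in the Moderate range (51–100). The next-lower category tops out at AQI 50, whose upper concentration bound is 0.03725 ppm.
Reduction needed = 0.04350 − 0.03725 = 0.00625 ppm.

0.00625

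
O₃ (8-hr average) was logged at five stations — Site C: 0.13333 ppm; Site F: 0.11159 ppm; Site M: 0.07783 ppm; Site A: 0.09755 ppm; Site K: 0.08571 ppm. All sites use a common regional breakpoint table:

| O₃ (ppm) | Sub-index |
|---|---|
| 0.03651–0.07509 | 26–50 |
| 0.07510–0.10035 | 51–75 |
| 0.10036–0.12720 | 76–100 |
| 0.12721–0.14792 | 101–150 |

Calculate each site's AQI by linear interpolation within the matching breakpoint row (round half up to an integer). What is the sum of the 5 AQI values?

Site C: row 0.12721–0.14792 (AQI 101–150). (150−101)·(0.13333−0.12721)/(0.14792−0.12721) + 101 = 49·0.00612/0.02071 + 101 ≈ 115.48 → 115.
Site F: row 0.10036–0.12720 (AQI 76–100). (100−76)·(0.11159−0.10036)/(0.12720−0.10036) + 76 = 24·0.01123/0.02684 + 76 ≈ 86.04 → 86.
Site M: 0.07783 ∈ [0.07510, 0.10035] ↔ index [51, 75].
51 + (0.07783−0.07510)·(75−51)/(0.10035−0.07510) = 51 + 0.00273·24/0.02525 ≈ 53.59, so AQI = 54.
Site A: 0.09755 lies in 0.07510–0.10035, so I_lo=51, I_hi=75, C_lo=0.07510, C_hi=0.10035.
(75−51)/(0.10035−0.07510) × (0.09755−0.07510) + 51 = 24/0.02525 × 0.02245 + 51 ≈ 72.34 → 72.
Site K: 0.08571 ∈ [0.07510, 0.10035] ↔ index [51, 75].
51 + (0.08571−0.07510)·(75−51)/(0.10035−0.07510) = 51 + 0.01061·24/0.02525 ≈ 61.08, so AQI = 61.
AQIs: Site C=115, Site F=86, Site M=54, Site A=72, Site K=61. Sum = 115 + 86 + 54 + 72 + 61 = 388.

388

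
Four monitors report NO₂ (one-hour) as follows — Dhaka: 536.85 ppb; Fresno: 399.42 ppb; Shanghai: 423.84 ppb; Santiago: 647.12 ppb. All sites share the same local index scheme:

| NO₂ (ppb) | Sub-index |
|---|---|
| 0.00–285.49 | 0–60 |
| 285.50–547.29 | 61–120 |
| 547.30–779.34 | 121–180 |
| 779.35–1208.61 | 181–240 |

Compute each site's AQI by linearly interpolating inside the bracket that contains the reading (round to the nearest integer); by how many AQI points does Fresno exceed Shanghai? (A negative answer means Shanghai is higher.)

Dhaka: 536.85 lies in 285.50–547.29, so I_lo=61, I_hi=120, C_lo=285.50, C_hi=547.29.
(120−61)/(547.29−285.50) × (536.85−285.50) + 61 = 59/261.79 × 251.35 + 61 ≈ 117.65 → 118.
Fresno: 399.42 ∈ [285.50, 547.29] ↔ index [61, 120].
61 + (399.42−285.50)·(120−61)/(547.29−285.50) = 61 + 113.92·59/261.79 ≈ 86.67, so AQI = 87.
Shanghai: row 285.50–547.29 (AQI 61–120). (120−61)·(423.84−285.50)/(547.29−285.50) + 61 = 59·138.34/261.79 + 61 ≈ 92.18 → 92.
Santiago: row 547.30–779.34 (AQI 121–180). (180−121)·(647.12−547.30)/(779.34−547.30) + 121 = 59·99.82/232.04 + 121 ≈ 146.38 → 146.
AQIs: Dhaka=118, Fresno=87, Shanghai=92, Santiago=146. Fresno (87) − Shanghai (92) = -5.

-5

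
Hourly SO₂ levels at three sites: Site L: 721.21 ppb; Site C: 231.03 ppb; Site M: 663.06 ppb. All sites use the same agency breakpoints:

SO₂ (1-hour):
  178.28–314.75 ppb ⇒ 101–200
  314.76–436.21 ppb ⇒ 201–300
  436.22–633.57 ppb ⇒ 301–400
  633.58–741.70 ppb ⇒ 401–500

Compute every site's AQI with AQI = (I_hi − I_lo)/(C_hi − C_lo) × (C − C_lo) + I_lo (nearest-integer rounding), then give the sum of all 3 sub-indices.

Site L: 721.21 lies in 633.58–741.70, so I_lo=401, I_hi=500, C_lo=633.58, C_hi=741.70.
(500−401)/(741.70−633.58) × (721.21−633.58) + 401 = 99/108.12 × 87.63 + 401 ≈ 481.24 → 481.
Site C 231.03: bracket 178.28–314.75 → index 101–200; slope 99/136.47, offset 52.75.
AQI = 101 + 99/136.47·52.75 ≈ 139.27 ⇒ 139.
Site M: row 633.58–741.70 (AQI 401–500). (500−401)·(663.06−633.58)/(741.70−633.58) + 401 = 99·29.48/108.12 + 401 ≈ 427.99 → 428.
AQIs: Site L=481, Site C=139, Site M=428. Sum = 481 + 139 + 428 = 1048.

1048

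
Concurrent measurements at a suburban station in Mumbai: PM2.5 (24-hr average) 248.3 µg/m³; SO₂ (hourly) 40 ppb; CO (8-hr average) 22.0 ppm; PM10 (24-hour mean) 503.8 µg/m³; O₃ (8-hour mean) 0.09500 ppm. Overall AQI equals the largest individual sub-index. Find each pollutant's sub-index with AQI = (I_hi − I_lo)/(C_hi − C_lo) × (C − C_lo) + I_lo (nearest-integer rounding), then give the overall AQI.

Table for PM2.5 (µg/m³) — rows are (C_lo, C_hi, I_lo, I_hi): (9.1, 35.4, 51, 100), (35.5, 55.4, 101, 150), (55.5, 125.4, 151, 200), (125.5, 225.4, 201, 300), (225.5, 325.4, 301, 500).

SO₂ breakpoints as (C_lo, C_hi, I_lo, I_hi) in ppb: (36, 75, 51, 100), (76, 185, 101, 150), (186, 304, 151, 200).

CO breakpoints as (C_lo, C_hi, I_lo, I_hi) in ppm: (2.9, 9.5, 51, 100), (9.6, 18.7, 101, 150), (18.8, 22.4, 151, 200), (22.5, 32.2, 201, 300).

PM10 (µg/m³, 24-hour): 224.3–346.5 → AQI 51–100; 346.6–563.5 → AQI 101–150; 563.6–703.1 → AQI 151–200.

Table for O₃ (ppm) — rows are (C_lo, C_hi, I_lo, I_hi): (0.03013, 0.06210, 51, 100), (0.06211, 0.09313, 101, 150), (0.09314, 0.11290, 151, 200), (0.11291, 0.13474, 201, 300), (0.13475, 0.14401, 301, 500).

PM2.5: row 225.5–325.4 (AQI 301–500). (500−301)·(248.3−225.5)/(325.4−225.5) + 301 = 199·22.8/99.9 + 301 ≈ 346.42 → 346.
SO₂: 40 ∈ [36, 75] ↔ index [51, 100].
51 + (40−36)·(100−51)/(75−36) = 51 + 4·49/39 ≈ 56.03, so AQI = 56.
CO: 22.0 lies in 18.8–22.4, so I_lo=151, I_hi=200, C_lo=18.8, C_hi=22.4.
(200−151)/(22.4−18.8) × (22.0−18.8) + 151 = 49/3.6 × 3.2 + 151 ≈ 194.56 → 195.
PM10: 503.8 lies in 346.6–563.5, so I_lo=101, I_hi=150, C_lo=346.6, C_hi=563.5.
(150−101)/(563.5−346.6) × (503.8−346.6) + 101 = 49/216.9 × 157.2 + 101 ≈ 136.51 → 137.
O₃: row 0.09314–0.11290 (AQI 151–200). (200−151)·(0.09500−0.09314)/(0.11290−0.09314) + 151 = 49·0.00186/0.01976 + 151 ≈ 155.61 → 156.
Sub-indices: PM2.5→346, SO₂→56, CO→195, PM10→137, O₃→156. Overall AQI = max = 346; dominant pollutant is PM2.5.

346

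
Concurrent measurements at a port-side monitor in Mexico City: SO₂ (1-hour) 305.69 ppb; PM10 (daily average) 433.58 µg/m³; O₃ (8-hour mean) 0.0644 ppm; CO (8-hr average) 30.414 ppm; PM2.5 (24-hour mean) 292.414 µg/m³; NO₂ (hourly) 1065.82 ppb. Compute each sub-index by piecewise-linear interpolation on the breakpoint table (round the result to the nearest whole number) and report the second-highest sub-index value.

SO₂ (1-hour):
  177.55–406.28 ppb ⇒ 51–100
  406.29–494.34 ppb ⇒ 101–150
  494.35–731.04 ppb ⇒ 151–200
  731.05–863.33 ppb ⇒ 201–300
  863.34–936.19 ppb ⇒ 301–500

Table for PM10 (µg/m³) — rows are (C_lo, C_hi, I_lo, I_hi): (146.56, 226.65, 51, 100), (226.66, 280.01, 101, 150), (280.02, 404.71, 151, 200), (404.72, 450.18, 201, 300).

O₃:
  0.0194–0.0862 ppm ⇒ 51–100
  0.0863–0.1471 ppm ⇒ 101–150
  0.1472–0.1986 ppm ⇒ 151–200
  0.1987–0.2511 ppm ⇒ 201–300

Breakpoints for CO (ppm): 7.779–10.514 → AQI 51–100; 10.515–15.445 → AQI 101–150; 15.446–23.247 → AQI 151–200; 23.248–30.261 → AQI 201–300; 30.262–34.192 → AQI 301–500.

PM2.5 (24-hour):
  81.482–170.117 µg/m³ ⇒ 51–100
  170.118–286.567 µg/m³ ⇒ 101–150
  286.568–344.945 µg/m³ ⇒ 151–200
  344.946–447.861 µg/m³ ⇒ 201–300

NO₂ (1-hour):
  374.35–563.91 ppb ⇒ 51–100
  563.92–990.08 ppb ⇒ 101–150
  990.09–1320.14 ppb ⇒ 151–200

SO₂ 305.69: bracket 177.55–406.28 → index 51–100; slope 49/228.73, offset 128.14.
AQI = 51 + 49/228.73·128.14 ≈ 78.45 ⇒ 78.
PM10: 433.58 ∈ [404.72, 450.18] ↔ index [201, 300].
201 + (433.58−404.72)·(300−201)/(450.18−404.72) = 201 + 28.86·99/45.46 ≈ 263.85, so AQI = 264.
O₃ 0.0644: bracket 0.0194–0.0862 → index 51–100; slope 49/0.0668, offset 0.0450.
AQI = 51 + 49/0.0668·0.0450 ≈ 84.01 ⇒ 84.
CO 30.414: bracket 30.262–34.192 → index 301–500; slope 199/3.930, offset 0.152.
AQI = 301 + 199/3.930·0.152 ≈ 308.70 ⇒ 309.
PM2.5: 292.414 lies in 286.568–344.945, so I_lo=151, I_hi=200, C_lo=286.568, C_hi=344.945.
(200−151)/(344.945−286.568) × (292.414−286.568) + 151 = 49/58.377 × 5.846 + 151 ≈ 155.91 → 156.
NO₂: 1065.82 ∈ [990.09, 1320.14] ↔ index [151, 200].
151 + (1065.82−990.09)·(200−151)/(1320.14−990.09) = 151 + 75.73·49/330.05 ≈ 162.24, so AQI = 162.
Sub-indices: SO₂→78, PM10→264, O₃→84, CO→309, PM2.5→156, NO₂→162. Ranked high→low: 309, 264, 162, 156, 84, 78. Second-highest sub-index = 264.

264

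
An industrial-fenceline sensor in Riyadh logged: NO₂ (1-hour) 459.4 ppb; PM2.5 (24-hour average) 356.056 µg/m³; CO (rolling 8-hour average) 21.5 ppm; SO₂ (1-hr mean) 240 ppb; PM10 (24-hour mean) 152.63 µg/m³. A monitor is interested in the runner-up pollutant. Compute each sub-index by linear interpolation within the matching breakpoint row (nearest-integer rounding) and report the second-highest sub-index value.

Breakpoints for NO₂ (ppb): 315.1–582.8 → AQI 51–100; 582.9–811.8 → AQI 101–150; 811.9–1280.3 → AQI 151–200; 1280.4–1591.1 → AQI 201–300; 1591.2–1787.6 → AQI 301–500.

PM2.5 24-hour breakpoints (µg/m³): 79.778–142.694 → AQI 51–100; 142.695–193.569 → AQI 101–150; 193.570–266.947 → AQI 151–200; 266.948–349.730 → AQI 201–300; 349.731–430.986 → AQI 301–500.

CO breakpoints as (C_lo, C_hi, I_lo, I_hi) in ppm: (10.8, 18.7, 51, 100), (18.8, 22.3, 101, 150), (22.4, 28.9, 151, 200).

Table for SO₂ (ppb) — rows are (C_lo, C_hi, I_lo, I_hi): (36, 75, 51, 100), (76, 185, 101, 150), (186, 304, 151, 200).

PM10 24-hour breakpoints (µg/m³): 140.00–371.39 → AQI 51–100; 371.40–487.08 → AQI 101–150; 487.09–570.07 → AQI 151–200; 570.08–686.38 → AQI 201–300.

NO₂: 459.4 lies in 315.1–582.8, so I_lo=51, I_hi=100, C_lo=315.1, C_hi=582.8.
(100−51)/(582.8−315.1) × (459.4−315.1) + 51 = 49/267.7 × 144.3 + 51 ≈ 77.41 → 77.
PM2.5: 356.056 ∈ [349.731, 430.986] ↔ index [301, 500].
301 + (356.056−349.731)·(500−301)/(430.986−349.731) = 301 + 6.325·199/81.255 ≈ 316.49, so AQI = 316.
CO 21.5: bracket 18.8–22.3 → index 101–150; slope 49/3.5, offset 2.7.
AQI = 101 + 49/3.5·2.7 ≈ 138.80 ⇒ 139.
SO₂: 240 lies in 186–304, so I_lo=151, I_hi=200, C_lo=186, C_hi=304.
(200−151)/(304−186) × (240−186) + 151 = 49/118 × 54 + 151 ≈ 173.42 → 173.
PM10: 152.63 ∈ [140.00, 371.39] ↔ index [51, 100].
51 + (152.63−140.00)·(100−51)/(371.39−140.00) = 51 + 12.63·49/231.39 ≈ 53.67, so AQI = 54.
Sub-indices: NO₂→77, PM2.5→316, CO→139, SO₂→173, PM10→54. Ranked high→low: 316, 173, 139, 77, 54. Second-highest sub-index = 173.

173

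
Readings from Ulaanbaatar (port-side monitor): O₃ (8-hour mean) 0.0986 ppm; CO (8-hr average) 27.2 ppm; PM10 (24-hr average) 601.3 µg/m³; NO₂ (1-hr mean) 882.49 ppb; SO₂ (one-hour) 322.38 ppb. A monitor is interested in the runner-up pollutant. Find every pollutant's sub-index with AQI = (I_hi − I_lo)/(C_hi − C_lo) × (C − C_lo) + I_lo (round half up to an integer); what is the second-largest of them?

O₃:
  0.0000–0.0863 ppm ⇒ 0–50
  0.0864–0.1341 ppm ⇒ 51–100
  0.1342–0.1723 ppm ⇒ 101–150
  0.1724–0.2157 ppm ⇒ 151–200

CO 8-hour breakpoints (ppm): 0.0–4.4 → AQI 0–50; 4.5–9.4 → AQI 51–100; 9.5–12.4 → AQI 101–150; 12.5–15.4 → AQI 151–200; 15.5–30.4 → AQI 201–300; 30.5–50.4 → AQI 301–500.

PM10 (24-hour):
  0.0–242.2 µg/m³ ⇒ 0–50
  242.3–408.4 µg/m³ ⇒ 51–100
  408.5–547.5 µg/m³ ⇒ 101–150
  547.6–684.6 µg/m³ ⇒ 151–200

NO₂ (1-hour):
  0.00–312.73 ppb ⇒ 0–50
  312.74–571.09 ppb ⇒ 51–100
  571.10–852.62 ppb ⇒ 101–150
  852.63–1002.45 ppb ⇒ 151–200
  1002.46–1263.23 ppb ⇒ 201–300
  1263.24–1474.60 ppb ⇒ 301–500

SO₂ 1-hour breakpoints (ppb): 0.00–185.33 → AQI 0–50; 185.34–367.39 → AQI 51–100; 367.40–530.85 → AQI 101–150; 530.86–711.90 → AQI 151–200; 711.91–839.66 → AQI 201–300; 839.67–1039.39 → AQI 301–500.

170

O₃ 0.0986: bracket 0.0864–0.1341 → index 51–100; slope 49/0.0477, offset 0.0122.
AQI = 51 + 49/0.0477·0.0122 ≈ 63.53 ⇒ 64.
CO: row 15.5–30.4 (AQI 201–300). (300−201)·(27.2−15.5)/(30.4−15.5) + 201 = 99·11.7/14.9 + 201 ≈ 278.74 → 279.
PM10: 601.3 ∈ [547.6, 684.6] ↔ index [151, 200].
151 + (601.3−547.6)·(200−151)/(684.6−547.6) = 151 + 53.7·49/137.0 ≈ 170.21, so AQI = 170.
NO₂: 882.49 lies in 852.63–1002.45, so I_lo=151, I_hi=200, C_lo=852.63, C_hi=1002.45.
(200−151)/(1002.45−852.63) × (882.49−852.63) + 151 = 49/149.82 × 29.86 + 151 ≈ 160.77 → 161.
SO₂: 322.38 ∈ [185.34, 367.39] ↔ index [51, 100].
51 + (322.38−185.34)·(100−51)/(367.39−185.34) = 51 + 137.04·49/182.05 ≈ 87.89, so AQI = 88.
Sub-indices: O₃→64, CO→279, PM10→170, NO₂→161, SO₂→88. Ranked high→low: 279, 170, 161, 88, 64. Second-highest sub-index = 170.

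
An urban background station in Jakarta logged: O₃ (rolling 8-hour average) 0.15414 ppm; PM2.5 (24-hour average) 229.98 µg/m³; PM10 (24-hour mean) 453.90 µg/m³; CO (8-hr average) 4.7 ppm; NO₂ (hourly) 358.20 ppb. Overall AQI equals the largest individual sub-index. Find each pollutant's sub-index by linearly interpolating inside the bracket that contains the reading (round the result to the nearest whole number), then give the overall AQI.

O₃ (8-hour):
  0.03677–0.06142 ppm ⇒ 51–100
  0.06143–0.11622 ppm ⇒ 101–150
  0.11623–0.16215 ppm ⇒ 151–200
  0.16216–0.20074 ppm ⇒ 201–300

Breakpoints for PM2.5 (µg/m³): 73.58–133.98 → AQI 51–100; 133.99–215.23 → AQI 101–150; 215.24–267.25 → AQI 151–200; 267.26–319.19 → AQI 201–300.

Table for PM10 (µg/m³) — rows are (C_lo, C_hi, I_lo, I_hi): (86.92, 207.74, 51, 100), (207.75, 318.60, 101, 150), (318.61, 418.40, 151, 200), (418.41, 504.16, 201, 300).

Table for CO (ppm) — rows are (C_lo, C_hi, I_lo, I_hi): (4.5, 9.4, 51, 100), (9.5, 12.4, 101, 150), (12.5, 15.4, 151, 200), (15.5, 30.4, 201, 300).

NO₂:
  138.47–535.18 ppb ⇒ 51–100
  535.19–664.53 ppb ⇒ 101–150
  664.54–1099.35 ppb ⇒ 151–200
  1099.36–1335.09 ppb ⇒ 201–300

O₃ 0.15414: bracket 0.11623–0.16215 → index 151–200; slope 49/0.04592, offset 0.03791.
AQI = 151 + 49/0.04592·0.03791 ≈ 191.45 ⇒ 191.
PM2.5 229.98: bracket 215.24–267.25 → index 151–200; slope 49/52.01, offset 14.74.
AQI = 151 + 49/52.01·14.74 ≈ 164.89 ⇒ 165.
PM10: 453.90 ∈ [418.41, 504.16] ↔ index [201, 300].
201 + (453.90−418.41)·(300−201)/(504.16−418.41) = 201 + 35.49·99/85.75 ≈ 241.97, so AQI = 242.
CO 4.7: bracket 4.5–9.4 → index 51–100; slope 49/4.9, offset 0.2.
AQI = 51 + 49/4.9·0.2 ≈ 53.00 ⇒ 53.
NO₂ 358.20: bracket 138.47–535.18 → index 51–100; slope 49/396.71, offset 219.73.
AQI = 51 + 49/396.71·219.73 ≈ 78.14 ⇒ 78.
Sub-indices: O₃→191, PM2.5→165, PM10→242, CO→53, NO₂→78. Overall AQI = max = 242; dominant pollutant is PM10.

242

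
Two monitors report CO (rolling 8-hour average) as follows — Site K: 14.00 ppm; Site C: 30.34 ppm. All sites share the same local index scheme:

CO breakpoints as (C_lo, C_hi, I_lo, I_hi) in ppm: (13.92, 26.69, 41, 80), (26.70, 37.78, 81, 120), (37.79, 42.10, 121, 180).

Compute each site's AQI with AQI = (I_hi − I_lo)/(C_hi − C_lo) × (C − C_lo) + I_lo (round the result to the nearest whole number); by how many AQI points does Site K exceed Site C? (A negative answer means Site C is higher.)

-53

Site K: row 13.92–26.69 (AQI 41–80). (80−41)·(14.00−13.92)/(26.69−13.92) + 41 = 39·0.08/12.77 + 41 ≈ 41.24 → 41.
Site C: row 26.70–37.78 (AQI 81–120). (120−81)·(30.34−26.70)/(37.78−26.70) + 81 = 39·3.64/11.08 + 81 ≈ 93.81 → 94.
AQIs: Site K=41, Site C=94. Site K (41) − Site C (94) = -53.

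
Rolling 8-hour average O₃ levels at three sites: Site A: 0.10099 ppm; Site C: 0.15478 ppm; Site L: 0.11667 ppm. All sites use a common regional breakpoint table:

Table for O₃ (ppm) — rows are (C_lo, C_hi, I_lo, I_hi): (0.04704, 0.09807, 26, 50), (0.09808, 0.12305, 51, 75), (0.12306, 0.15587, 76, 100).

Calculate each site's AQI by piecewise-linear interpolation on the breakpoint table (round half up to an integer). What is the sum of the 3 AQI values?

Site A: 0.10099 ∈ [0.09808, 0.12305] ↔ index [51, 75].
51 + (0.10099−0.09808)·(75−51)/(0.12305−0.09808) = 51 + 0.00291·24/0.02497 ≈ 53.80, so AQI = 54.
Site C: row 0.12306–0.15587 (AQI 76–100). (100−76)·(0.15478−0.12306)/(0.15587−0.12306) + 76 = 24·0.03172/0.03281 + 76 ≈ 99.20 → 99.
Site L 0.11667: bracket 0.09808–0.12305 → index 51–75; slope 24/0.02497, offset 0.01859.
AQI = 51 + 24/0.02497·0.01859 ≈ 68.87 ⇒ 69.
AQIs: Site A=54, Site C=99, Site L=69. Sum = 54 + 99 + 69 = 222.

222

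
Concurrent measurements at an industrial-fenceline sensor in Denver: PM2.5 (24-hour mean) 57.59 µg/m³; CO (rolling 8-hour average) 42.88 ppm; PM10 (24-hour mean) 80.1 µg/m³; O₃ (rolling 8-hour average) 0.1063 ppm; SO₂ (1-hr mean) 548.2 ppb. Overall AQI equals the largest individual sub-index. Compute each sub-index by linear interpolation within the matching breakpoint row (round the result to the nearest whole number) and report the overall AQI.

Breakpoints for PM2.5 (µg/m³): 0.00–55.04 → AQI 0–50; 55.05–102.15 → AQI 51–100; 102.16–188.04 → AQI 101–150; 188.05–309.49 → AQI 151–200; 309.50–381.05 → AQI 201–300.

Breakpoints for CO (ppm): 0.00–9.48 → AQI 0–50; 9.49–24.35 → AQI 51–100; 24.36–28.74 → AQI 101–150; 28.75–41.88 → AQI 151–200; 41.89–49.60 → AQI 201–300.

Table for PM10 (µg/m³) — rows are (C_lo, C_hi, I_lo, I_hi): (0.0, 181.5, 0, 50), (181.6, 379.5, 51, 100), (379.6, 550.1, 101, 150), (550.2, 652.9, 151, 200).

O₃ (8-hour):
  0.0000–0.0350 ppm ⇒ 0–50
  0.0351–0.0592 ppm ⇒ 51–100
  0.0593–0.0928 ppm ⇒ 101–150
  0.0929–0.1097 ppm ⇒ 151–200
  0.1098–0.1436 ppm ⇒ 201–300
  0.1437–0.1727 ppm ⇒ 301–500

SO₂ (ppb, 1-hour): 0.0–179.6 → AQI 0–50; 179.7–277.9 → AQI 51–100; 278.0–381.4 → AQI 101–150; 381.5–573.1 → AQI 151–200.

PM2.5: 57.59 ∈ [55.05, 102.15] ↔ index [51, 100].
51 + (57.59−55.05)·(100−51)/(102.15−55.05) = 51 + 2.54·49/47.10 ≈ 53.64, so AQI = 54.
CO: row 41.89–49.60 (AQI 201–300). (300−201)·(42.88−41.89)/(49.60−41.89) + 201 = 99·0.99/7.71 + 201 ≈ 213.71 → 214.
PM10: row 0.0–181.5 (AQI 0–50). (50−0)·(80.1−0.0)/(181.5−0.0) + 0 = 50·80.1/181.5 + 0 ≈ 22.07 → 22.
O₃: 0.1063 ∈ [0.0929, 0.1097] ↔ index [151, 200].
151 + (0.1063−0.0929)·(200−151)/(0.1097−0.0929) = 151 + 0.0134·49/0.0168 ≈ 190.08, so AQI = 190.
SO₂: row 381.5–573.1 (AQI 151–200). (200−151)·(548.2−381.5)/(573.1−381.5) + 151 = 49·166.7/191.6 + 151 ≈ 193.63 → 194.
Sub-indices: PM2.5→54, CO→214, PM10→22, O₃→190, SO₂→194. Overall AQI = max = 214; dominant pollutant is CO.
AQI 214: Very Unhealthy.

214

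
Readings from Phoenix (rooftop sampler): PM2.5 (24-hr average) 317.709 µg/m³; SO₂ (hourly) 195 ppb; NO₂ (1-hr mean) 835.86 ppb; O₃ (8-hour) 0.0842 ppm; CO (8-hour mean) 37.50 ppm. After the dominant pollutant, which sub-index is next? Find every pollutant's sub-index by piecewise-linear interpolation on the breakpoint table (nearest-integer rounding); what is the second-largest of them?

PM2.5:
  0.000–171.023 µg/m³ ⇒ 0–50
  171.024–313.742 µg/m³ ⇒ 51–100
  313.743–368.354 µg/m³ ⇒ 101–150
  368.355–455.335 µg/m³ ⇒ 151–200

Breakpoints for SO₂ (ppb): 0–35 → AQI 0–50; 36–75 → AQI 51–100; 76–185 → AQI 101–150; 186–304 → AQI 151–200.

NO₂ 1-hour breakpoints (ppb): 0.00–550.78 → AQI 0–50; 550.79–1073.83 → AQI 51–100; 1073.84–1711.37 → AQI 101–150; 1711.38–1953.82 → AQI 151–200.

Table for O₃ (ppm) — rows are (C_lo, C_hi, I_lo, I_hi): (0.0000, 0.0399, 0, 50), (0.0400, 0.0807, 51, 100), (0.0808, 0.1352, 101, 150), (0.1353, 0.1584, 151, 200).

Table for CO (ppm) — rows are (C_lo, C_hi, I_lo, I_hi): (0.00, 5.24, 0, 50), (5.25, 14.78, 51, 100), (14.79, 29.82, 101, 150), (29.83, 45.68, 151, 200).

155

PM2.5: 317.709 ∈ [313.743, 368.354] ↔ index [101, 150].
101 + (317.709−313.743)·(150−101)/(368.354−313.743) = 101 + 3.966·49/54.611 ≈ 104.56, so AQI = 105.
SO₂: row 186–304 (AQI 151–200). (200−151)·(195−186)/(304−186) + 151 = 49·9/118 + 151 ≈ 154.74 → 155.
NO₂: 835.86 ∈ [550.79, 1073.83] ↔ index [51, 100].
51 + (835.86−550.79)·(100−51)/(1073.83−550.79) = 51 + 285.07·49/523.04 ≈ 77.71, so AQI = 78.
O₃ 0.0842: bracket 0.0808–0.1352 → index 101–150; slope 49/0.0544, offset 0.0034.
AQI = 101 + 49/0.0544·0.0034 ≈ 104.06 ⇒ 104.
CO: 37.50 ∈ [29.83, 45.68] ↔ index [151, 200].
151 + (37.50−29.83)·(200−151)/(45.68−29.83) = 151 + 7.67·49/15.85 ≈ 174.71, so AQI = 175.
Sub-indices: PM2.5→105, SO₂→155, NO₂→78, O₃→104, CO→175. Ranked high→low: 175, 155, 105, 104, 78. Second-highest sub-index = 155.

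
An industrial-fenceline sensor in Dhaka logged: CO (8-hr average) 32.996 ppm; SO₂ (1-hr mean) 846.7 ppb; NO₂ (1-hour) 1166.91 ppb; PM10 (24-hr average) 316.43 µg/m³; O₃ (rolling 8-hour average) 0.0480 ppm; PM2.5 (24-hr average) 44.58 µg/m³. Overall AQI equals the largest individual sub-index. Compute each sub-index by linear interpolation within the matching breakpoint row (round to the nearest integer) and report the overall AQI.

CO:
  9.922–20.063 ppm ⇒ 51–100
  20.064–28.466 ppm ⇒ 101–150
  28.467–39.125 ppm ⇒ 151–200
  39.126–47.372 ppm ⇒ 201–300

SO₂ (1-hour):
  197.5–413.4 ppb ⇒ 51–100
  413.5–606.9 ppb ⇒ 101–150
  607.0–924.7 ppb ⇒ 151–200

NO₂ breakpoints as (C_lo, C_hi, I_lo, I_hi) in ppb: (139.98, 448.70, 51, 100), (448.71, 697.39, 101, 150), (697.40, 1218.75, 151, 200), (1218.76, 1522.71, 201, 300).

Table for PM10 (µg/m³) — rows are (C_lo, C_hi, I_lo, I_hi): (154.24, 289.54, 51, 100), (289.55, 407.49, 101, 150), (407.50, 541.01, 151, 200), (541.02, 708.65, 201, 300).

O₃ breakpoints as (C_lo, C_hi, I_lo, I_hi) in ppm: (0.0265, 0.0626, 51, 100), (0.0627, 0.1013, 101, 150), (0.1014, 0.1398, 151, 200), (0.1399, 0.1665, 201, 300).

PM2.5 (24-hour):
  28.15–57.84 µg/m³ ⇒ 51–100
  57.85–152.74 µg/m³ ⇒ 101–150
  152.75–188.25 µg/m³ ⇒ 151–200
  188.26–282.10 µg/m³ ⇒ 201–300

195

CO: row 28.467–39.125 (AQI 151–200). (200−151)·(32.996−28.467)/(39.125−28.467) + 151 = 49·4.529/10.658 + 151 ≈ 171.82 → 172.
SO₂ 846.7: bracket 607.0–924.7 → index 151–200; slope 49/317.7, offset 239.7.
AQI = 151 + 49/317.7·239.7 ≈ 187.97 ⇒ 188.
NO₂ 1166.91: bracket 697.40–1218.75 → index 151–200; slope 49/521.35, offset 469.51.
AQI = 151 + 49/521.35·469.51 ≈ 195.13 ⇒ 195.
PM10: 316.43 ∈ [289.55, 407.49] ↔ index [101, 150].
101 + (316.43−289.55)·(150−101)/(407.49−289.55) = 101 + 26.88·49/117.94 ≈ 112.17, so AQI = 112.
O₃: 0.0480 lies in 0.0265–0.0626, so I_lo=51, I_hi=100, C_lo=0.0265, C_hi=0.0626.
(100−51)/(0.0626−0.0265) × (0.0480−0.0265) + 51 = 49/0.0361 × 0.0215 + 51 ≈ 80.18 → 80.
PM2.5: 44.58 ∈ [28.15, 57.84] ↔ index [51, 100].
51 + (44.58−28.15)·(100−51)/(57.84−28.15) = 51 + 16.43·49/29.69 ≈ 78.12, so AQI = 78.
Sub-indices: CO→172, SO₂→188, NO₂→195, PM10→112, O₃→80, PM2.5→78. Overall AQI = max = 195; dominant pollutant is NO₂.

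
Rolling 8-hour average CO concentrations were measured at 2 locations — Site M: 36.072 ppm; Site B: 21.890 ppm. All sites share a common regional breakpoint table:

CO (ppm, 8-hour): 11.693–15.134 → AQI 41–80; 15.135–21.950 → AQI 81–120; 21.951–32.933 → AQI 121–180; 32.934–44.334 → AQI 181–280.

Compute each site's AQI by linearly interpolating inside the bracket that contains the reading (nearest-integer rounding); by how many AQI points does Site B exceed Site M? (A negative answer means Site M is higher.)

Site M: row 32.934–44.334 (AQI 181–280). (280−181)·(36.072−32.934)/(44.334−32.934) + 181 = 99·3.138/11.400 + 181 ≈ 208.25 → 208.
Site B: 21.890 ∈ [15.135, 21.950] ↔ index [81, 120].
81 + (21.890−15.135)·(120−81)/(21.950−15.135) = 81 + 6.755·39/6.815 ≈ 119.66, so AQI = 120.
AQIs: Site M=208, Site B=120. Site B (120) − Site M (208) = -88.

-88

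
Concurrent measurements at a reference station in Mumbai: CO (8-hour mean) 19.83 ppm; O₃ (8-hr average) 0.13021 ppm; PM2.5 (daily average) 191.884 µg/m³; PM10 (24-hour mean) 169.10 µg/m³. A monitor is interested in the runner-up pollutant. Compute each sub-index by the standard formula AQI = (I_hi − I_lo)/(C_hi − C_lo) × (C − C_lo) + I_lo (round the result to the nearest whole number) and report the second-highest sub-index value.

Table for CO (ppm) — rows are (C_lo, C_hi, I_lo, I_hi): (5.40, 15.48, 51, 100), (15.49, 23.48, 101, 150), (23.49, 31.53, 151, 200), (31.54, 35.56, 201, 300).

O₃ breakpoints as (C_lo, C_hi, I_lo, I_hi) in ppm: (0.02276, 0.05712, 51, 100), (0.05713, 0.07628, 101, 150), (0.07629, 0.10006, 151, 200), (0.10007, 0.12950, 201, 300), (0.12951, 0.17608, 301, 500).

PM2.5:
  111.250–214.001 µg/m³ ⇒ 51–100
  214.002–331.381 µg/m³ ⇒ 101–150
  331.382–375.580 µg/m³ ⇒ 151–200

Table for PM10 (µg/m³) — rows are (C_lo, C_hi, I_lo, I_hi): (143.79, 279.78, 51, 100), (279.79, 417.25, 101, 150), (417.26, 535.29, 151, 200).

CO: row 15.49–23.48 (AQI 101–150). (150−101)·(19.83−15.49)/(23.48−15.49) + 101 = 49·4.34/7.99 + 101 ≈ 127.62 → 128.
O₃: row 0.12951–0.17608 (AQI 301–500). (500−301)·(0.13021−0.12951)/(0.17608−0.12951) + 301 = 199·0.00070/0.04657 + 301 ≈ 303.99 → 304.
PM2.5 191.884: bracket 111.250–214.001 → index 51–100; slope 49/102.751, offset 80.634.
AQI = 51 + 49/102.751·80.634 ≈ 89.45 ⇒ 89.
PM10: 169.10 lies in 143.79–279.78, so I_lo=51, I_hi=100, C_lo=143.79, C_hi=279.78.
(100−51)/(279.78−143.79) × (169.10−143.79) + 51 = 49/135.99 × 25.31 + 51 ≈ 60.12 → 60.
Sub-indices: CO→128, O₃→304, PM2.5→89, PM10→60. Ranked high→low: 304, 128, 89, 60. Second-highest sub-index = 128.

128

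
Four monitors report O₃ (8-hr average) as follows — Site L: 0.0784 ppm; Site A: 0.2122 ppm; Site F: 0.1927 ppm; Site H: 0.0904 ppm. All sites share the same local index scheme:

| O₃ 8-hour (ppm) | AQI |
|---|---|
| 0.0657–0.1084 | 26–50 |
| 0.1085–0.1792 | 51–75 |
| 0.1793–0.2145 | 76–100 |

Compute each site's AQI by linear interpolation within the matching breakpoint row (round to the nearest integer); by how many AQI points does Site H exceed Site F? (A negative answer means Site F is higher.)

-45

Site L: 0.0784 lies in 0.0657–0.1084, so I_lo=26, I_hi=50, C_lo=0.0657, C_hi=0.1084.
(50−26)/(0.1084−0.0657) × (0.0784−0.0657) + 26 = 24/0.0427 × 0.0127 + 26 ≈ 33.14 → 33.
Site A 0.2122: bracket 0.1793–0.2145 → index 76–100; slope 24/0.0352, offset 0.0329.
AQI = 76 + 24/0.0352·0.0329 ≈ 98.43 ⇒ 98.
Site F: row 0.1793–0.2145 (AQI 76–100). (100−76)·(0.1927−0.1793)/(0.2145−0.1793) + 76 = 24·0.0134/0.0352 + 76 ≈ 85.14 → 85.
Site H: row 0.0657–0.1084 (AQI 26–50). (50−26)·(0.0904−0.0657)/(0.1084−0.0657) + 26 = 24·0.0247/0.0427 + 26 ≈ 39.88 → 40.
AQIs: Site L=33, Site A=98, Site F=85, Site H=40. Site H (40) − Site F (85) = -45.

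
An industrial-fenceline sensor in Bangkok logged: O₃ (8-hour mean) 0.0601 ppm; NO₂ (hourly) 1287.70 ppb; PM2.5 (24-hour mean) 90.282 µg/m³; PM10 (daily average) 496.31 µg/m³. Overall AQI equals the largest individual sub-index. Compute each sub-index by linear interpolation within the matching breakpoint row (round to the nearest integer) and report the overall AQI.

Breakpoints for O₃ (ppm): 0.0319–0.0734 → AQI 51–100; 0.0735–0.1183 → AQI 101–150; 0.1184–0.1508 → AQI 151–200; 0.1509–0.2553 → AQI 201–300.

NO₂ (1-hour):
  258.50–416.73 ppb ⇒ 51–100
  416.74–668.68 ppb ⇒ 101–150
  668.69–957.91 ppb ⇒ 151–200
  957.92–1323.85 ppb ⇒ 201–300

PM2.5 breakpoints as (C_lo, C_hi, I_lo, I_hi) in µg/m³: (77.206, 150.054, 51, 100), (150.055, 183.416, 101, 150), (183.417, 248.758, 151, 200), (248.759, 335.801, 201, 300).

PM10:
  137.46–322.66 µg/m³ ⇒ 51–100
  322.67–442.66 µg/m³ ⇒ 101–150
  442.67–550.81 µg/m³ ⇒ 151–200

O₃: 0.0601 lies in 0.0319–0.0734, so I_lo=51, I_hi=100, C_lo=0.0319, C_hi=0.0734.
(100−51)/(0.0734−0.0319) × (0.0601−0.0319) + 51 = 49/0.0415 × 0.0282 + 51 ≈ 84.30 → 84.
NO₂: 1287.70 ∈ [957.92, 1323.85] ↔ index [201, 300].
201 + (1287.70−957.92)·(300−201)/(1323.85−957.92) = 201 + 329.78·99/365.93 ≈ 290.22, so AQI = 290.
PM2.5: 90.282 ∈ [77.206, 150.054] ↔ index [51, 100].
51 + (90.282−77.206)·(100−51)/(150.054−77.206) = 51 + 13.076·49/72.848 ≈ 59.80, so AQI = 60.
PM10: 496.31 lies in 442.67–550.81, so I_lo=151, I_hi=200, C_lo=442.67, C_hi=550.81.
(200−151)/(550.81−442.67) × (496.31−442.67) + 151 = 49/108.14 × 53.64 + 151 ≈ 175.31 → 175.
Sub-indices: O₃→84, NO₂→290, PM2.5→60, PM10→175. Overall AQI = max = 290; dominant pollutant is NO₂.

290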